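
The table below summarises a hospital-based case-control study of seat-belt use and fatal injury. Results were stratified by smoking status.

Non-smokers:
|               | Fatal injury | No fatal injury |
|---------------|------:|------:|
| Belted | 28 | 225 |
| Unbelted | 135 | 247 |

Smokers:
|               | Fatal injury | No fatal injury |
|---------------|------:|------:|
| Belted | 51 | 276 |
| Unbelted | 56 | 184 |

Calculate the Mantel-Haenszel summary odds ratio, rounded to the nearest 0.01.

0.37

OR_MH = Σ(aᵢdᵢ/nᵢ) / Σ(bᵢcᵢ/nᵢ), where nᵢ is the stratum total.
Stratum 1 (Non-smokers): n = 635; a·d/n = 28·247/635 = 10.8913; b·c/n = 225·135/635 = 47.8346
Stratum 2 (Smokers): n = 567; a·d/n = 51·184/567 = 16.5503; b·c/n = 276·56/567 = 27.2593
OR_MH = (10.8913 + 16.5503) / (47.8346 + 27.2593) = 27.4416 / 75.0939 = 0.36543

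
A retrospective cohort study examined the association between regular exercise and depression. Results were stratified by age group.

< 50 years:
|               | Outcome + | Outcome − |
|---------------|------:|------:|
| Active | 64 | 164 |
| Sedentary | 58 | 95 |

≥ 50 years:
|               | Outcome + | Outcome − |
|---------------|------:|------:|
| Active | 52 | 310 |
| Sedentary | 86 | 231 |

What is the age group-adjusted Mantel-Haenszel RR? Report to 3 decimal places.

0.620

RR_MH = Σ(aᵢ·n₀ᵢ/nᵢ) / Σ(cᵢ·n₁ᵢ/nᵢ), with n₁ᵢ = aᵢ+bᵢ (exposed), n₀ᵢ = cᵢ+dᵢ (unexposed), nᵢ = n₁ᵢ+n₀ᵢ.
Stratum 1 (< 50 years): n₁ = 228, n₀ = 153, n = 381; a·n₀/n = 64·153/381 = 25.7008; c·n₁/n = 58·228/381 = 34.7087
Stratum 2 (≥ 50 years): n₁ = 362, n₀ = 317, n = 679; a·n₀/n = 52·317/679 = 24.2769; c·n₁/n = 86·362/679 = 45.8498
RR_MH = (25.7008 + 24.2769) / (34.7087 + 45.8498) = 49.9777 / 80.5584 = 0.62039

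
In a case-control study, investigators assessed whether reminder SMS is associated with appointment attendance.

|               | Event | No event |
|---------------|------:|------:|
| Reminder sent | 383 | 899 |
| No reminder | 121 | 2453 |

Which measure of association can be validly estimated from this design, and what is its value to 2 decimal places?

Cells: a = 383, b = 899, c = 121, d = 2453.
This is a case-control study: participants were sampled on outcome status, so risks in the source population cannot be estimated directly — relative risk is not valid here. The odds ratio is the appropriate measure.
OR = (a·d)/(b·c) = (383 × 2453) / (899 × 121) = 939499 / 108779 = 8.63677

8.64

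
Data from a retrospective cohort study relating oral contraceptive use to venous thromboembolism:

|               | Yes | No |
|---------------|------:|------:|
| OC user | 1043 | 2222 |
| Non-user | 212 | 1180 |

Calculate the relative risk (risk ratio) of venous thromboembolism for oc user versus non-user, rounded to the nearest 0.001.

2.098

Cells: a = 1043, b = 2222, c = 212, d = 1180.
Risk in exposed = 1043/3265 = 0.31945; risk in unexposed = 212/1392 = 0.15230.
RR = 0.31945 / 0.15230 = 2.09751
The risk among the exposed is 2.10 times that among the unexposed.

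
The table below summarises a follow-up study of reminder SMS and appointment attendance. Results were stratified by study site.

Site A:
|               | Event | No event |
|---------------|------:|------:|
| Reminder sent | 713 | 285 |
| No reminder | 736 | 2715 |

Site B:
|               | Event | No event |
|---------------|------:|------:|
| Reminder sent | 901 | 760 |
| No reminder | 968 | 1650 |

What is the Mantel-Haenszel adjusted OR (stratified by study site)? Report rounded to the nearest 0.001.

OR_MH = Σ(aᵢdᵢ/nᵢ) / Σ(bᵢcᵢ/nᵢ), where nᵢ is the stratum total.
Stratum 1 (Site A): n = 4449; a·d/n = 713·2715/4449 = 435.1079; b·c/n = 285·736/4449 = 47.1477
Stratum 2 (Site B): n = 4279; a·d/n = 901·1650/4279 = 347.4293; b·c/n = 760·968/4279 = 171.9280
OR_MH = (435.1079 + 347.4293) / (47.1477 + 171.9280) = 782.5372 / 219.0757 = 3.57199

3.572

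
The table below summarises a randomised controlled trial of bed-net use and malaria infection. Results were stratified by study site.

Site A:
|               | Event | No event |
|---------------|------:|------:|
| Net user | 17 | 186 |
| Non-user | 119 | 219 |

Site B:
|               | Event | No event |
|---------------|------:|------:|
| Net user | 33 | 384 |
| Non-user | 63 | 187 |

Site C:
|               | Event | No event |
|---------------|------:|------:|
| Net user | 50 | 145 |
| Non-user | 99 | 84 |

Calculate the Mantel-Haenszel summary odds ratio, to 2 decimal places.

OR_MH = Σ(aᵢdᵢ/nᵢ) / Σ(bᵢcᵢ/nᵢ), where nᵢ is the stratum total.
Stratum 1 (Site A): n = 541; a·d/n = 17·219/541 = 6.8817; b·c/n = 186·119/541 = 40.9131
Stratum 2 (Site B): n = 667; a·d/n = 33·187/667 = 9.2519; b·c/n = 384·63/667 = 36.2699
Stratum 3 (Site C): n = 378; a·d/n = 50·84/378 = 11.1111; b·c/n = 145·99/378 = 37.9762
OR_MH = (6.8817 + 9.2519 + 11.1111) / (40.9131 + 36.2699 + 37.9762) = 27.2447 / 115.1592 = 0.23658

0.24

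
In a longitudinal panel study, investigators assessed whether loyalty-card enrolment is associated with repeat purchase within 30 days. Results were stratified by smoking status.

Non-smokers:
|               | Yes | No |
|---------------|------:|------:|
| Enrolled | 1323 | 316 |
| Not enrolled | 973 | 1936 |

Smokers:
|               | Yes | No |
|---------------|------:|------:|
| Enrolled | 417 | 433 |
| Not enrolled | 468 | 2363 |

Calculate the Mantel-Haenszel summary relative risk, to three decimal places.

2.544

RR_MH = Σ(aᵢ·n₀ᵢ/nᵢ) / Σ(cᵢ·n₁ᵢ/nᵢ), with n₁ᵢ = aᵢ+bᵢ (exposed), n₀ᵢ = cᵢ+dᵢ (unexposed), nᵢ = n₁ᵢ+n₀ᵢ.
Stratum 1 (Non-smokers): n₁ = 1639, n₀ = 2909, n = 4548; a·n₀/n = 1323·2909/4548 = 846.2197; c·n₁/n = 973·1639/4548 = 350.6480
Stratum 2 (Smokers): n₁ = 850, n₀ = 2831, n = 3681; a·n₀/n = 417·2831/3681 = 320.7082; c·n₁/n = 468·850/3681 = 108.0685
RR_MH = (846.2197 + 320.7082) / (350.6480 + 108.0685) = 1166.9279 / 458.7164 = 2.54390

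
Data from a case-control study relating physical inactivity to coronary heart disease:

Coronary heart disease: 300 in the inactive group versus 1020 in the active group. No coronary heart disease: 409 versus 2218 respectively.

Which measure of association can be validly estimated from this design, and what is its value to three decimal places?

1.595

From the description: a = 300, b = 409, c = 1020, d = 2218.
This is a case-control study: participants were sampled on outcome status, so risks in the source population cannot be estimated directly — relative risk is not valid here. The odds ratio is the appropriate measure.
OR = (a·d)/(b·c) = (300 × 2218) / (409 × 1020) = 665400 / 417180 = 1.59499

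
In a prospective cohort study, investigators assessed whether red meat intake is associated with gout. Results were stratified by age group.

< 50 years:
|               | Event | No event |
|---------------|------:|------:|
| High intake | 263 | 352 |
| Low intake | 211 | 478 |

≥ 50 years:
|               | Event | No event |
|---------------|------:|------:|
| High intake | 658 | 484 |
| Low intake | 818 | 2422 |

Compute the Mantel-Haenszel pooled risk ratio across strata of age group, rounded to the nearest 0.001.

RR_MH = Σ(aᵢ·n₀ᵢ/nᵢ) / Σ(cᵢ·n₁ᵢ/nᵢ), with n₁ᵢ = aᵢ+bᵢ (exposed), n₀ᵢ = cᵢ+dᵢ (unexposed), nᵢ = n₁ᵢ+n₀ᵢ.
Stratum 1 (< 50 years): n₁ = 615, n₀ = 689, n = 1304; a·n₀/n = 263·689/1304 = 138.9624; c·n₁/n = 211·615/1304 = 99.5130
Stratum 2 (≥ 50 years): n₁ = 1142, n₀ = 3240, n = 4382; a·n₀/n = 658·3240/4382 = 486.5176; c·n₁/n = 818·1142/4382 = 213.1803
RR_MH = (138.9624 + 486.5176) / (99.5130 + 213.1803) = 625.4800 / 312.6933 = 2.00030

2.000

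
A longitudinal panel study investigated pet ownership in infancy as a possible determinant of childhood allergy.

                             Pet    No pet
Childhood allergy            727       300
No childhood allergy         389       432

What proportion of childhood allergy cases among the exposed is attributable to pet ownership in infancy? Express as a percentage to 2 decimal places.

37.09

Reading the table with exposure as columns: a = 727 (Pet, case), b = 389 (Pet, non-case), c = 300 (No pet, case), d = 432.
Risk in exposed = 727/1116 = 0.65143; risk in unexposed = 300/732 = 0.40984.
RR = 0.65143/0.40984 = 1.58950
AR% = (RR − 1)/RR × 100 = (1.58950 − 1)/1.58950 × 100 = 37.0871%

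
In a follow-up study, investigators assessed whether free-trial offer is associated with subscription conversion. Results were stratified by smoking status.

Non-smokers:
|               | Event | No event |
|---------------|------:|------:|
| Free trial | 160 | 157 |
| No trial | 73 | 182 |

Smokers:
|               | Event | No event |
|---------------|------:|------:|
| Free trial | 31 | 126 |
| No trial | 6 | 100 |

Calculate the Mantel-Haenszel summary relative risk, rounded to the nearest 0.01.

1.90

RR_MH = Σ(aᵢ·n₀ᵢ/nᵢ) / Σ(cᵢ·n₁ᵢ/nᵢ), with n₁ᵢ = aᵢ+bᵢ (exposed), n₀ᵢ = cᵢ+dᵢ (unexposed), nᵢ = n₁ᵢ+n₀ᵢ.
Stratum 1 (Non-smokers): n₁ = 317, n₀ = 255, n = 572; a·n₀/n = 160·255/572 = 71.3287; c·n₁/n = 73·317/572 = 40.4563
Stratum 2 (Smokers): n₁ = 157, n₀ = 106, n = 263; a·n₀/n = 31·106/263 = 12.4943; c·n₁/n = 6·157/263 = 3.5817
RR_MH = (71.3287 + 12.4943) / (40.4563 + 3.5817) = 83.8230 / 44.0380 = 1.90342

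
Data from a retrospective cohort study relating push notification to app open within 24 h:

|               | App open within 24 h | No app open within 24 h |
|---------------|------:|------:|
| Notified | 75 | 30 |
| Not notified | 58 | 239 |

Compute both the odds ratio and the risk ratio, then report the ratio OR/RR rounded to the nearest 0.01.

2.82

Cells: a = 75, b = 30, c = 58, d = 239.
OR = (75·239)/(30·58) = 17925/1740 = 10.30172
Risk in exposed = 75/105 = 0.71429; risk in unexposed = 58/297 = 0.19529; RR = 3.65764
OR/RR = 10.30172 / 3.65764 = 2.81650
The outcome is not rare, so the OR lies further from 1 than the RR.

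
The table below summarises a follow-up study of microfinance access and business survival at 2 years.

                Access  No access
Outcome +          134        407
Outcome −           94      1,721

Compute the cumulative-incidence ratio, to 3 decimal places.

Reading the table with exposure as columns: a = 134 (Access, case), b = 94 (Access, non-case), c = 407 (No access, case), d = 1721.
Risk in exposed = 134/228 = 0.58772; risk in unexposed = 407/2128 = 0.19126.
RR = 0.58772 / 0.19126 = 3.07289
The risk among the exposed is 3.07 times that among the unexposed.

3.073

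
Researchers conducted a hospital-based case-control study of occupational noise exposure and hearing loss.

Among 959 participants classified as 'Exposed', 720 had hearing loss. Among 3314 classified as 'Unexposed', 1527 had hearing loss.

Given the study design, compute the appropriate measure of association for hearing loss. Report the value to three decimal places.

3.525

From the description: a = 720, b = 239, c = 1527, d = 1787.
This is a hospital-based case-control study: participants were sampled on outcome status, so risks in the source population cannot be estimated directly — relative risk is not valid here. The odds ratio is the appropriate measure.
OR = (a·d)/(b·c) = (720 × 1787) / (239 × 1527) = 1286640 / 364953 = 3.52550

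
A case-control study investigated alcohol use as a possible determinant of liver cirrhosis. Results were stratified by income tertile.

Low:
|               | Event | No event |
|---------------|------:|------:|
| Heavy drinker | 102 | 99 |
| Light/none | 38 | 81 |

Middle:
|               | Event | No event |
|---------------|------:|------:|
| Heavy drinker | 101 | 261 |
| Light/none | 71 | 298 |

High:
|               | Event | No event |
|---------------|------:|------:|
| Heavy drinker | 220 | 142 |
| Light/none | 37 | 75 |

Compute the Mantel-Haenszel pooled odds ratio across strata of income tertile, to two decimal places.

OR_MH = Σ(aᵢdᵢ/nᵢ) / Σ(bᵢcᵢ/nᵢ), where nᵢ is the stratum total.
Stratum 1 (Low): n = 320; a·d/n = 102·81/320 = 25.8188; b·c/n = 99·38/320 = 11.7562
Stratum 2 (Middle): n = 731; a·d/n = 101·298/731 = 41.1737; b·c/n = 261·71/731 = 25.3502
Stratum 3 (High): n = 474; a·d/n = 220·75/474 = 34.8101; b·c/n = 142·37/474 = 11.0844
OR_MH = (25.8188 + 41.1737 + 34.8101) / (11.7562 + 25.3502 + 11.0844) = 101.8026 / 48.1908 = 2.11249

2.11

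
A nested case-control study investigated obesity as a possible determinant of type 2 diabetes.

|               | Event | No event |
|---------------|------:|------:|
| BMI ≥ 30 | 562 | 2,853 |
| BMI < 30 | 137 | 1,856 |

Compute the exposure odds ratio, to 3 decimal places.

Cells: a = 562, b = 2853, c = 137, d = 1856.
OR = (a·d)/(b·c) = (562 × 1856) / (2853 × 137) = 1043072 / 390861 = 2.66865
The odds of type 2 diabetes are about 2.67 times as high in the bmi ≥ 30 group.

2.669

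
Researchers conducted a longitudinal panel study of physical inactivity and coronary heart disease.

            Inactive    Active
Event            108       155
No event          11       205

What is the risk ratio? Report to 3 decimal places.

2.108

Reading the table with exposure as columns: a = 108 (Inactive, case), b = 11 (Inactive, non-case), c = 155 (Active, case), d = 205.
Risk in exposed = 108/119 = 0.90756; risk in unexposed = 155/360 = 0.43056.
RR = 0.90756 / 0.43056 = 2.10789
The risk among the exposed is 2.11 times that among the unexposed.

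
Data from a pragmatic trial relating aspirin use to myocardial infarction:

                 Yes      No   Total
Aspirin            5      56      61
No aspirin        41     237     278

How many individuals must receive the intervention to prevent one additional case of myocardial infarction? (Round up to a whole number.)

16

Risk in treated group = 5/61 = 0.08197; risk in control = 41/278 = 0.14748.
Absolute risk reduction = 0.14748 − 0.08197 = 0.06551
NNT = 1 / ARR = 1 / 0.06551 = 15.264 → round up → 16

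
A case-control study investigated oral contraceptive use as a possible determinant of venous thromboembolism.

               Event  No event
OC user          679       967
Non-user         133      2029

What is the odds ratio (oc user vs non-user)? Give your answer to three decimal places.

10.712

Cells: a = 679, b = 967, c = 133, d = 2029.
OR = (a·d)/(b·c) = (679 × 2029) / (967 × 133) = 1377691 / 128611 = 10.71208
The odds of venous thromboembolism are about 10.71 times as high in the oc user group.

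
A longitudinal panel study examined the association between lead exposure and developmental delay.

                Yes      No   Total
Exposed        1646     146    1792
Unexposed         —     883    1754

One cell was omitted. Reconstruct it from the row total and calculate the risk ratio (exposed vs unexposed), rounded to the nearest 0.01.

1.85

The missing cell is in the unexposed row: 1754 − 883 = 871.
So a = 1646, b = 146, c = 871, d = 883.
RR = [a/(a+b)] / [c/(c+d)] = (1646/1792) / (871/1754) = 0.91853/0.49658 = 1.84971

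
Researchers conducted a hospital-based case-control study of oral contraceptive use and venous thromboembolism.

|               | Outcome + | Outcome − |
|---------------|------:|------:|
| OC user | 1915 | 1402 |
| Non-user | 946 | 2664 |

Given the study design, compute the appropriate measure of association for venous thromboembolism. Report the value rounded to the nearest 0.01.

Cells: a = 1915, b = 1402, c = 946, d = 2664.
This is a hospital-based case-control study: participants were sampled on outcome status, so risks in the source population cannot be estimated directly — relative risk is not valid here. The odds ratio is the appropriate measure.
OR = (a·d)/(b·c) = (1915 × 2664) / (1402 × 946) = 5101560 / 1326292 = 3.84648

3.85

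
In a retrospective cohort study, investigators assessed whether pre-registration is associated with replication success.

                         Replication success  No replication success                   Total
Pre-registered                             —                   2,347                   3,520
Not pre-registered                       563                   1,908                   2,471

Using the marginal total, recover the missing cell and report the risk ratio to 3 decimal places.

1.463

The missing cell is in the exposed row: 3520 − 2347 = 1173.
So a = 1173, b = 2347, c = 563, d = 1908.
RR = [a/(a+b)] / [c/(c+d)] = (1173/3520) / (563/2471) = 0.33324/0.22784 = 1.46258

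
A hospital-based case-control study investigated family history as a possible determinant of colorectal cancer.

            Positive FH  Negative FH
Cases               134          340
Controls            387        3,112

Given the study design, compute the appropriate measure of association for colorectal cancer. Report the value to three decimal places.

3.169

Reading the table with exposure as columns: a = 134 (Positive FH, case), b = 387 (Positive FH, non-case), c = 340 (Negative FH, case), d = 3112.
This is a hospital-based case-control study: participants were sampled on outcome status, so risks in the source population cannot be estimated directly — relative risk is not valid here. The odds ratio is the appropriate measure.
OR = (a·d)/(b·c) = (134 × 3112) / (387 × 340) = 417008 / 131580 = 3.16924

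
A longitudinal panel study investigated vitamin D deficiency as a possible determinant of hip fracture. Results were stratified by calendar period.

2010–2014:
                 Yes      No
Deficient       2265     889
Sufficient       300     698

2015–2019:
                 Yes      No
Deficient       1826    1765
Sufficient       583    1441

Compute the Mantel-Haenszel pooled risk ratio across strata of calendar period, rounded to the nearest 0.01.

2.00

RR_MH = Σ(aᵢ·n₀ᵢ/nᵢ) / Σ(cᵢ·n₁ᵢ/nᵢ), with n₁ᵢ = aᵢ+bᵢ (exposed), n₀ᵢ = cᵢ+dᵢ (unexposed), nᵢ = n₁ᵢ+n₀ᵢ.
Stratum 1 (2010–2014): n₁ = 3154, n₀ = 998, n = 4152; a·n₀/n = 2265·998/4152 = 544.4292; c·n₁/n = 300·3154/4152 = 227.8902
Stratum 2 (2015–2019): n₁ = 3591, n₀ = 2024, n = 5615; a·n₀/n = 1826·2024/5615 = 658.2055; c·n₁/n = 583·3591/5615 = 372.8500
RR_MH = (544.4292 + 658.2055) / (227.8902 + 372.8500) = 1202.6347 / 600.7402 = 2.00192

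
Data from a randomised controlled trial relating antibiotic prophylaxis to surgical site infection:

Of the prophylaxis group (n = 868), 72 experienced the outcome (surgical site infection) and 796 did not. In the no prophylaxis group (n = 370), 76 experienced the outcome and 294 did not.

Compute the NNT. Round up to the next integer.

9

Risk in treated group = 72/868 = 0.08295; risk in control = 76/370 = 0.20541.
Absolute risk reduction = 0.20541 − 0.08295 = 0.12246
NNT = 1 / ARR = 1 / 0.12246 = 8.166 → round up → 9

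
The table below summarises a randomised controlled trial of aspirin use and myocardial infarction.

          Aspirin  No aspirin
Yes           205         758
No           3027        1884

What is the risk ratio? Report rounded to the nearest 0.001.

0.221

Reading the table with exposure as columns: a = 205 (Aspirin, case), b = 3027 (Aspirin, non-case), c = 758 (No aspirin, case), d = 1884.
Risk in exposed = 205/3232 = 0.06343; risk in unexposed = 758/2642 = 0.28690.
RR = 0.06343 / 0.28690 = 0.22108
The risk is 78% lower among the exposed than among the unexposed.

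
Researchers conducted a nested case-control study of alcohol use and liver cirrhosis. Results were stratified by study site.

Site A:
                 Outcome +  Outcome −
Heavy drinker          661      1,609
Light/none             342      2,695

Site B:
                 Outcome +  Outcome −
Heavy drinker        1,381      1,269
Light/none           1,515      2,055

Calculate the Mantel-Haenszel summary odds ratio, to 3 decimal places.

1.919

OR_MH = Σ(aᵢdᵢ/nᵢ) / Σ(bᵢcᵢ/nᵢ), where nᵢ is the stratum total.
Stratum 1 (Site A): n = 5307; a·d/n = 661·2695/5307 = 335.6689; b·c/n = 1609·342/5307 = 103.6891
Stratum 2 (Site B): n = 6220; a·d/n = 1381·2055/6220 = 456.2629; b·c/n = 1269·1515/6220 = 309.0892
OR_MH = (335.6689 + 456.2629) / (103.6891 + 309.0892) = 791.9318 / 412.7783 = 1.91854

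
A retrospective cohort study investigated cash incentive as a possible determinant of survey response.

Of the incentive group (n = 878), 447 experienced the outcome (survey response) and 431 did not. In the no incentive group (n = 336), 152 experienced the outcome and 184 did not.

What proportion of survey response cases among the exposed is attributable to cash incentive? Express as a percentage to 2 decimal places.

11.14

From the description: a = 447, b = 431, c = 152, d = 184.
Risk in exposed = 447/878 = 0.50911; risk in unexposed = 152/336 = 0.45238.
RR = 0.50911/0.45238 = 1.12540
AR% = (RR − 1)/RR × 100 = (1.12540 − 1)/1.12540 × 100 = 11.1431%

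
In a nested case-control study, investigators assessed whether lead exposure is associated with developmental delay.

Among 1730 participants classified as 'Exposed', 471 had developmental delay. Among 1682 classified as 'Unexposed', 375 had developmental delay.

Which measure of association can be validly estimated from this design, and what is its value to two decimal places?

1.30

From the description: a = 471, b = 1259, c = 375, d = 1307.
This is a nested case-control study: participants were sampled on outcome status, so risks in the source population cannot be estimated directly — relative risk is not valid here. The odds ratio is the appropriate measure.
OR = (a·d)/(b·c) = (471 × 1307) / (1259 × 375) = 615597 / 472125 = 1.30389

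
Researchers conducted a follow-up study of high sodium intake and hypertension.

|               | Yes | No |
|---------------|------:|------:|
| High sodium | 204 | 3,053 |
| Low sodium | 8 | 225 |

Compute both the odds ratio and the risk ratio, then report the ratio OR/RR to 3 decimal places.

1.030

Cells: a = 204, b = 3053, c = 8, d = 225.
OR = (204·225)/(3053·8) = 45900/24424 = 1.87930
Risk in exposed = 204/3257 = 0.06263; risk in unexposed = 8/233 = 0.03433; RR = 1.82422
OR/RR = 1.87930 / 1.82422 = 1.03019
The outcome is rare in both groups, so OR ≈ RR (ratio near 1).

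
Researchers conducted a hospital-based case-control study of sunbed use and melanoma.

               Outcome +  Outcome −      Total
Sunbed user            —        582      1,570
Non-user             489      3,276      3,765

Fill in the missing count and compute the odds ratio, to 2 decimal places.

The missing cell is in the exposed row: 1570 − 582 = 988.
So a = 988, b = 582, c = 489, d = 3276.
OR = (a·d)/(b·c) = (988 × 3276) / (582 × 489) = 3236688 / 284598 = 11.37284

11.37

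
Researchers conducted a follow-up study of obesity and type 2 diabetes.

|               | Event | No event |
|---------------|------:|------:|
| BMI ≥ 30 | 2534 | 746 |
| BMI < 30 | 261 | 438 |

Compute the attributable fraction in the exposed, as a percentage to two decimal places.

51.67

Cells: a = 2534, b = 746, c = 261, d = 438.
Risk in exposed = 2534/3280 = 0.77256; risk in unexposed = 261/699 = 0.37339.
RR = 0.77256/0.37339 = 2.06904
AR% = (RR − 1)/RR × 100 = (2.06904 − 1)/2.06904 × 100 = 51.6685%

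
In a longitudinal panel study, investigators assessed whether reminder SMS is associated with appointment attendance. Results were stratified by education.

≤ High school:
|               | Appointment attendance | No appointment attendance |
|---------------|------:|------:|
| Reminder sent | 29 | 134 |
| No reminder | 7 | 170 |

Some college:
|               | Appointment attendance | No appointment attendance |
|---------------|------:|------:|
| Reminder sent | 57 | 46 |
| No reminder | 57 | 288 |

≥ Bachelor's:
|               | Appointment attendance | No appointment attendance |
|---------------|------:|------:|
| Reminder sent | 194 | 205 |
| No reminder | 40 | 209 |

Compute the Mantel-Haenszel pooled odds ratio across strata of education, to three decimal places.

OR_MH = Σ(aᵢdᵢ/nᵢ) / Σ(bᵢcᵢ/nᵢ), where nᵢ is the stratum total.
Stratum 1 (≤ High school): n = 340; a·d/n = 29·170/340 = 14.5000; b·c/n = 134·7/340 = 2.7588
Stratum 2 (Some college): n = 448; a·d/n = 57·288/448 = 36.6429; b·c/n = 46·57/448 = 5.8527
Stratum 3 (≥ Bachelor's): n = 648; a·d/n = 194·209/648 = 62.5710; b·c/n = 205·40/648 = 12.6543
OR_MH = (14.5000 + 36.6429 + 62.5710) / (2.7588 + 5.8527 + 12.6543) = 113.7138 / 21.2658 = 5.34726

5.347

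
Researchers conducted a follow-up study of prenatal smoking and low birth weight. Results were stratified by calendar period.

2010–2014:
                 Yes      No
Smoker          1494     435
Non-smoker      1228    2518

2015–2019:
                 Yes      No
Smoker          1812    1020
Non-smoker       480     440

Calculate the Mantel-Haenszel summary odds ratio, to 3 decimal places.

3.897

OR_MH = Σ(aᵢdᵢ/nᵢ) / Σ(bᵢcᵢ/nᵢ), where nᵢ is the stratum total.
Stratum 1 (2010–2014): n = 5675; a·d/n = 1494·2518/5675 = 662.8885; b·c/n = 435·1228/5675 = 94.1286
Stratum 2 (2015–2019): n = 3752; a·d/n = 1812·440/3752 = 212.4947; b·c/n = 1020·480/3752 = 130.4904
OR_MH = (662.8885 + 212.4947) / (94.1286 + 130.4904) = 875.3831 / 224.6190 = 3.89719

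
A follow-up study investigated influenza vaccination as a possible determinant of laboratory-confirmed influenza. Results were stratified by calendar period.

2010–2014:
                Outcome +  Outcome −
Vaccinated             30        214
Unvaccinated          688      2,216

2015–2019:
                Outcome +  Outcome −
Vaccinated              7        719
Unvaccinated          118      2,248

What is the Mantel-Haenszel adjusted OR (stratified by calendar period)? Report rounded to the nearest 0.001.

0.353

OR_MH = Σ(aᵢdᵢ/nᵢ) / Σ(bᵢcᵢ/nᵢ), where nᵢ is the stratum total.
Stratum 1 (2010–2014): n = 3148; a·d/n = 30·2216/3148 = 21.1182; b·c/n = 214·688/3148 = 46.7700
Stratum 2 (2015–2019): n = 3092; a·d/n = 7·2248/3092 = 5.0893; b·c/n = 719·118/3092 = 27.4392
OR_MH = (21.1182 + 5.0893) / (46.7700 + 27.4392) = 26.2074 / 74.2092 = 0.35316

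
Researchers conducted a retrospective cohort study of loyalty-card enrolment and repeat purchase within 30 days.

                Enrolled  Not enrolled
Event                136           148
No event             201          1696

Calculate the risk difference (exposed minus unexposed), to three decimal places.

Reading the table with exposure as columns: a = 136 (Enrolled, case), b = 201 (Enrolled, non-case), c = 148 (Not enrolled, case), d = 1696.
Risk in exposed = 136/337 = 0.403561; risk in unexposed = 148/1844 = 0.080260.
Risk difference = 0.403561 − 0.080260 = 0.323301

0.323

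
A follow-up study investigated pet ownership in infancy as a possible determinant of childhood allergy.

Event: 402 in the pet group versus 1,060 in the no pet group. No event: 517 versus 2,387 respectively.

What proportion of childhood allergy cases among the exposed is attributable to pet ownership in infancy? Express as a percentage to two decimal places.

29.70

From the description: a = 402, b = 517, c = 1060, d = 2387.
Risk in exposed = 402/919 = 0.43743; risk in unexposed = 1060/3447 = 0.30751.
RR = 0.43743/0.30751 = 1.42248
AR% = (RR − 1)/RR × 100 = (1.42248 − 1)/1.42248 × 100 = 29.7002%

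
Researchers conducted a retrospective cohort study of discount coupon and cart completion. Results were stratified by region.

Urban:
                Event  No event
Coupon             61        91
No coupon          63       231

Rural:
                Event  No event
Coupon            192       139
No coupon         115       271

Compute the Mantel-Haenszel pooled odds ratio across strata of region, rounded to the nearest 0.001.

2.964

OR_MH = Σ(aᵢdᵢ/nᵢ) / Σ(bᵢcᵢ/nᵢ), where nᵢ is the stratum total.
Stratum 1 (Urban): n = 446; a·d/n = 61·231/446 = 31.5942; b·c/n = 91·63/446 = 12.8543
Stratum 2 (Rural): n = 717; a·d/n = 192·271/717 = 72.5690; b·c/n = 139·115/717 = 22.2943
OR_MH = (31.5942 + 72.5690) / (12.8543 + 22.2943) = 104.1632 / 35.1485 = 2.96351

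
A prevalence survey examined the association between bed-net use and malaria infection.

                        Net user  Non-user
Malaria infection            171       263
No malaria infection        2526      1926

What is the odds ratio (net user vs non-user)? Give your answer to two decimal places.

0.50

Reading the table with exposure as columns: a = 171 (Net user, case), b = 2526 (Net user, non-case), c = 263 (Non-user, case), d = 1926.
OR = (a·d)/(b·c) = (171 × 1926) / (2526 × 263) = 329346 / 664338 = 0.49575
Exposure is associated with lower odds of malaria infection (OR = 0.50 < 1).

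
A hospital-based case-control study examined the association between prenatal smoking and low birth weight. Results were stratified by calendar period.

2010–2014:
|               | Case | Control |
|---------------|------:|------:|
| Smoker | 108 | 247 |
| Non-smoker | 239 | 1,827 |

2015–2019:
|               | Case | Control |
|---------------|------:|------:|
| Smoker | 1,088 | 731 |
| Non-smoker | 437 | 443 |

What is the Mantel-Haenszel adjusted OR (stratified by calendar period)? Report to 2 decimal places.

OR_MH = Σ(aᵢdᵢ/nᵢ) / Σ(bᵢcᵢ/nᵢ), where nᵢ is the stratum total.
Stratum 1 (2010–2014): n = 2421; a·d/n = 108·1827/2421 = 81.5019; b·c/n = 247·239/2421 = 24.3837
Stratum 2 (2015–2019): n = 2699; a·d/n = 1088·443/2699 = 178.5787; b·c/n = 731·437/2699 = 118.3575
OR_MH = (81.5019 + 178.5787) / (24.3837 + 118.3575) = 260.0806 / 142.7413 = 1.82204

1.82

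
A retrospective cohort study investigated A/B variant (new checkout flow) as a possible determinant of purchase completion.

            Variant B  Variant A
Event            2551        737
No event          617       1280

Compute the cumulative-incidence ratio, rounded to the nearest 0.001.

2.204

Reading the table with exposure as columns: a = 2551 (Variant B, case), b = 617 (Variant B, non-case), c = 737 (Variant A, case), d = 1280.
Risk in exposed = 2551/3168 = 0.80524; risk in unexposed = 737/2017 = 0.36539.
RR = 0.80524 / 0.36539 = 2.20376
The risk among the exposed is 2.20 times that among the unexposed.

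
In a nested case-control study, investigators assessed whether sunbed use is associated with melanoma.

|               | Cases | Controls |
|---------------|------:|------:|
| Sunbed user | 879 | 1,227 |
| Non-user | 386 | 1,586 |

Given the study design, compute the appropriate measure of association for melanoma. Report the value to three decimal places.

2.943

Cells: a = 879, b = 1227, c = 386, d = 1586.
This is a nested case-control study: participants were sampled on outcome status, so risks in the source population cannot be estimated directly — relative risk is not valid here. The odds ratio is the appropriate measure.
OR = (a·d)/(b·c) = (879 × 1586) / (1227 × 386) = 1394094 / 473622 = 2.94347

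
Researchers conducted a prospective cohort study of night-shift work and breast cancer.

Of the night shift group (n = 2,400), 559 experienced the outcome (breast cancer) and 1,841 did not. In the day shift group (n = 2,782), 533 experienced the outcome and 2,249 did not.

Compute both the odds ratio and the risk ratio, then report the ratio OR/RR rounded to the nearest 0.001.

1.054

From the description: a = 559, b = 1841, c = 533, d = 2249.
OR = (559·2249)/(1841·533) = 1257191/981253 = 1.28121
Risk in exposed = 559/2400 = 0.23292; risk in unexposed = 533/2782 = 0.19159; RR = 1.21571
OR/RR = 1.28121 / 1.21571 = 1.05388
The outcome is not rare, so the OR lies further from 1 than the RR.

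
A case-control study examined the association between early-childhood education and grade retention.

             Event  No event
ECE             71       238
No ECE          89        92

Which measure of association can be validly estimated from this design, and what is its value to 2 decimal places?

0.31

Cells: a = 71, b = 238, c = 89, d = 92.
This is a case-control study: participants were sampled on outcome status, so risks in the source population cannot be estimated directly — relative risk is not valid here. The odds ratio is the appropriate measure.
OR = (a·d)/(b·c) = (71 × 92) / (238 × 89) = 6532 / 21182 = 0.30838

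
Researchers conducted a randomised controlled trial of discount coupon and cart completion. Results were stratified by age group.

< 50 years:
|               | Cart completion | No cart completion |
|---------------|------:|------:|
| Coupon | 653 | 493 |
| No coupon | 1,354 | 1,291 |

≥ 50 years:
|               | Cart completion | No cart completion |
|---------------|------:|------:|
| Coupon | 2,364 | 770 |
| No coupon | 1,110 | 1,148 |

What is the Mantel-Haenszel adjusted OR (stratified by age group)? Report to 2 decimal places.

2.17

OR_MH = Σ(aᵢdᵢ/nᵢ) / Σ(bᵢcᵢ/nᵢ), where nᵢ is the stratum total.
Stratum 1 (< 50 years): n = 3791; a·d/n = 653·1291/3791 = 222.3748; b·c/n = 493·1354/3791 = 176.0807
Stratum 2 (≥ 50 years): n = 5392; a·d/n = 2364·1148/5392 = 503.3145; b·c/n = 770·1110/5392 = 158.5126
OR_MH = (222.3748 + 503.3145) / (176.0807 + 158.5126) = 725.6894 / 334.5933 = 2.16887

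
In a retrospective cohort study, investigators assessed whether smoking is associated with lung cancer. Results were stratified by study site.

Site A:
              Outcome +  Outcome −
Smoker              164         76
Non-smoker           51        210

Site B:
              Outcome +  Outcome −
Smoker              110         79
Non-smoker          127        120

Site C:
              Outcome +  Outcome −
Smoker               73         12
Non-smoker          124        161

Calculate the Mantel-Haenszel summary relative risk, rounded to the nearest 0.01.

RR_MH = Σ(aᵢ·n₀ᵢ/nᵢ) / Σ(cᵢ·n₁ᵢ/nᵢ), with n₁ᵢ = aᵢ+bᵢ (exposed), n₀ᵢ = cᵢ+dᵢ (unexposed), nᵢ = n₁ᵢ+n₀ᵢ.
Stratum 1 (Site A): n₁ = 240, n₀ = 261, n = 501; a·n₀/n = 164·261/501 = 85.4371; c·n₁/n = 51·240/501 = 24.4311
Stratum 2 (Site B): n₁ = 189, n₀ = 247, n = 436; a·n₀/n = 110·247/436 = 62.3165; c·n₁/n = 127·189/436 = 55.0528
Stratum 3 (Site C): n₁ = 85, n₀ = 285, n = 370; a·n₀/n = 73·285/370 = 56.2297; c·n₁/n = 124·85/370 = 28.4865
RR_MH = (85.4371 + 62.3165 + 56.2297) / (24.4311 + 55.0528 + 28.4865) = 203.9834 / 107.9704 = 1.88925

1.89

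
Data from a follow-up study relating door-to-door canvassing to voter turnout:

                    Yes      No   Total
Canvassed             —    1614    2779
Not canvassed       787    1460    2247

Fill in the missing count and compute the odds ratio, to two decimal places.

The missing cell is in the exposed row: 2779 − 1614 = 1165.
So a = 1165, b = 1614, c = 787, d = 1460.
OR = (a·d)/(b·c) = (1165 × 1460) / (1614 × 787) = 1700900 / 1270218 = 1.33906

1.34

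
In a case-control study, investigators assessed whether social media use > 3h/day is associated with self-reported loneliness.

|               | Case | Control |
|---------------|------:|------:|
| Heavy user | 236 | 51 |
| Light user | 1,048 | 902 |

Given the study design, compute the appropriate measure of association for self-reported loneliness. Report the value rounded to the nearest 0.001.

Cells: a = 236, b = 51, c = 1048, d = 902.
This is a case-control study: participants were sampled on outcome status, so risks in the source population cannot be estimated directly — relative risk is not valid here. The odds ratio is the appropriate measure.
OR = (a·d)/(b·c) = (236 × 902) / (51 × 1048) = 212872 / 53448 = 3.98279

3.983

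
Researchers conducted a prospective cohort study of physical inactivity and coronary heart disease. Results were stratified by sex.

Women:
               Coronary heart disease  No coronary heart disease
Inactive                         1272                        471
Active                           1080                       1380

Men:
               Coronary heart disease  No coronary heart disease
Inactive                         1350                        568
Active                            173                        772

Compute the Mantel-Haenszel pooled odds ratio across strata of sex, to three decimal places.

OR_MH = Σ(aᵢdᵢ/nᵢ) / Σ(bᵢcᵢ/nᵢ), where nᵢ is the stratum total.
Stratum 1 (Women): n = 4203; a·d/n = 1272·1380/4203 = 417.6445; b·c/n = 471·1080/4203 = 121.0278
Stratum 2 (Men): n = 2863; a·d/n = 1350·772/2863 = 364.0238; b·c/n = 568·173/2863 = 34.3220
OR_MH = (417.6445 + 364.0238) / (121.0278 + 34.3220) = 781.6683 / 155.3499 = 5.03166

5.032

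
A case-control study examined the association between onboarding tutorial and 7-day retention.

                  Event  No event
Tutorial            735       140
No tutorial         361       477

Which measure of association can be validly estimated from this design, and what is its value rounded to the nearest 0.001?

Cells: a = 735, b = 140, c = 361, d = 477.
This is a case-control study: participants were sampled on outcome status, so risks in the source population cannot be estimated directly — relative risk is not valid here. The odds ratio is the appropriate measure.
OR = (a·d)/(b·c) = (735 × 477) / (140 × 361) = 350595 / 50540 = 6.93698

6.937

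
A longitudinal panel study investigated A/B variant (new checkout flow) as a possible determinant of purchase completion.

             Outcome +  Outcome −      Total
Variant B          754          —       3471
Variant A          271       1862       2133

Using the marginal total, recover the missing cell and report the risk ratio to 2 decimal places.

1.71

The missing cell is in the exposed row: 3471 − 754 = 2717.
So a = 754, b = 2717, c = 271, d = 1862.
RR = [a/(a+b)] / [c/(c+d)] = (754/3471) / (271/2133) = 0.21723/0.12705 = 1.70977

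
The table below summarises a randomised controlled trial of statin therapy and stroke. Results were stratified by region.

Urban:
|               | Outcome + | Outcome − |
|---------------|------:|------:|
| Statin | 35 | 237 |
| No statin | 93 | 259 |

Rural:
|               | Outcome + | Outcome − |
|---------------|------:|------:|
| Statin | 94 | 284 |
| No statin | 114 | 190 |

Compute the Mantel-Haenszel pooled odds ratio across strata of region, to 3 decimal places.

OR_MH = Σ(aᵢdᵢ/nᵢ) / Σ(bᵢcᵢ/nᵢ), where nᵢ is the stratum total.
Stratum 1 (Urban): n = 624; a·d/n = 35·259/624 = 14.5272; b·c/n = 237·93/624 = 35.3221
Stratum 2 (Rural): n = 682; a·d/n = 94·190/682 = 26.1877; b·c/n = 284·114/682 = 47.4721
OR_MH = (14.5272 + 26.1877) / (35.3221 + 47.4721) = 40.7149 / 82.7943 = 0.49176

0.492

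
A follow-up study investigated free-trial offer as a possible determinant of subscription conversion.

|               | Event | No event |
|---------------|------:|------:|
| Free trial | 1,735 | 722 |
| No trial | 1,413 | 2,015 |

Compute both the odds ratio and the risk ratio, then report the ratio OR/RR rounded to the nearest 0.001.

Cells: a = 1735, b = 722, c = 1413, d = 2015.
OR = (1735·2015)/(722·1413) = 3496025/1020186 = 3.42685
Risk in exposed = 1735/2457 = 0.70615; risk in unexposed = 1413/3428 = 0.41219; RR = 1.71314
OR/RR = 3.42685 / 1.71314 = 2.00033
The outcome is not rare, so the OR lies further from 1 than the RR.

2.000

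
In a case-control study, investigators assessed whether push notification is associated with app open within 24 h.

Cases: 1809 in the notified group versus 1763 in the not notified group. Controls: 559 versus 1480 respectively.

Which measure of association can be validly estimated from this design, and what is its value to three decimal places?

From the description: a = 1809, b = 559, c = 1763, d = 1480.
This is a case-control study: participants were sampled on outcome status, so risks in the source population cannot be estimated directly — relative risk is not valid here. The odds ratio is the appropriate measure.
OR = (a·d)/(b·c) = (1809 × 1480) / (559 × 1763) = 2677320 / 985517 = 2.71667

2.717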